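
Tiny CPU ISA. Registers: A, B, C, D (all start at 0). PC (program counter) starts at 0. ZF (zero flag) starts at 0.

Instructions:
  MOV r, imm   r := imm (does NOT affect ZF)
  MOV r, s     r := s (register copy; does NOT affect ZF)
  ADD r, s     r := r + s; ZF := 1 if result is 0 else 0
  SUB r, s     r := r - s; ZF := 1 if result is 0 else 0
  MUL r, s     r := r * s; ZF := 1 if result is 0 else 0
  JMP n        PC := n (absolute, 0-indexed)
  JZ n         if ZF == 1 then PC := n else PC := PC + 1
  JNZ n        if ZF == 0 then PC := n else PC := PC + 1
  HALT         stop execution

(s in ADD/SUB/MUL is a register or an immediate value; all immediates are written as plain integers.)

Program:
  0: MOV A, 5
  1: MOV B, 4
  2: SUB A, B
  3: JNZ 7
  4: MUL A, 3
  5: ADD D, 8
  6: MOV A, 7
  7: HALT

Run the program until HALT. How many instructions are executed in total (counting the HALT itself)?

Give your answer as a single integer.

Answer: 5

Derivation:
Step 1: PC=0 exec 'MOV A, 5'. After: A=5 B=0 C=0 D=0 ZF=0 PC=1
Step 2: PC=1 exec 'MOV B, 4'. After: A=5 B=4 C=0 D=0 ZF=0 PC=2
Step 3: PC=2 exec 'SUB A, B'. After: A=1 B=4 C=0 D=0 ZF=0 PC=3
Step 4: PC=3 exec 'JNZ 7'. After: A=1 B=4 C=0 D=0 ZF=0 PC=7
Step 5: PC=7 exec 'HALT'. After: A=1 B=4 C=0 D=0 ZF=0 PC=7 HALTED
Total instructions executed: 5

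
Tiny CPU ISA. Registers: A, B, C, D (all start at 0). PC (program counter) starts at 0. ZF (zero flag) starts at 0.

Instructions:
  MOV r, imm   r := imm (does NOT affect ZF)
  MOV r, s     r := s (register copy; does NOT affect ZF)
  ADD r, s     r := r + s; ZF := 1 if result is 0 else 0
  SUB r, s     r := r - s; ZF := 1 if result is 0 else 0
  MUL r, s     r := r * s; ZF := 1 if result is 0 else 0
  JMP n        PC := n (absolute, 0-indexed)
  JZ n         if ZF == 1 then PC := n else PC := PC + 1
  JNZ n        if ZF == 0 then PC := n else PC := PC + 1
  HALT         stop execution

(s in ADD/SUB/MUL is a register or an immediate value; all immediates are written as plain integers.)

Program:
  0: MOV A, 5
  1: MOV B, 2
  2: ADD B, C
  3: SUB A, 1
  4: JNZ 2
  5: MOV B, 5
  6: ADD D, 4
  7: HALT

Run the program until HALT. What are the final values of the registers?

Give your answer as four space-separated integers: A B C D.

Answer: 0 5 0 4

Derivation:
Step 1: PC=0 exec 'MOV A, 5'. After: A=5 B=0 C=0 D=0 ZF=0 PC=1
Step 2: PC=1 exec 'MOV B, 2'. After: A=5 B=2 C=0 D=0 ZF=0 PC=2
Step 3: PC=2 exec 'ADD B, C'. After: A=5 B=2 C=0 D=0 ZF=0 PC=3
Step 4: PC=3 exec 'SUB A, 1'. After: A=4 B=2 C=0 D=0 ZF=0 PC=4
Step 5: PC=4 exec 'JNZ 2'. After: A=4 B=2 C=0 D=0 ZF=0 PC=2
Step 6: PC=2 exec 'ADD B, C'. After: A=4 B=2 C=0 D=0 ZF=0 PC=3
Step 7: PC=3 exec 'SUB A, 1'. After: A=3 B=2 C=0 D=0 ZF=0 PC=4
Step 8: PC=4 exec 'JNZ 2'. After: A=3 B=2 C=0 D=0 ZF=0 PC=2
Step 9: PC=2 exec 'ADD B, C'. After: A=3 B=2 C=0 D=0 ZF=0 PC=3
Step 10: PC=3 exec 'SUB A, 1'. After: A=2 B=2 C=0 D=0 ZF=0 PC=4
Step 11: PC=4 exec 'JNZ 2'. After: A=2 B=2 C=0 D=0 ZF=0 PC=2
Step 12: PC=2 exec 'ADD B, C'. After: A=2 B=2 C=0 D=0 ZF=0 PC=3
Step 13: PC=3 exec 'SUB A, 1'. After: A=1 B=2 C=0 D=0 ZF=0 PC=4
Step 14: PC=4 exec 'JNZ 2'. After: A=1 B=2 C=0 D=0 ZF=0 PC=2
Step 15: PC=2 exec 'ADD B, C'. After: A=1 B=2 C=0 D=0 ZF=0 PC=3
Step 16: PC=3 exec 'SUB A, 1'. After: A=0 B=2 C=0 D=0 ZF=1 PC=4
Step 17: PC=4 exec 'JNZ 2'. After: A=0 B=2 C=0 D=0 ZF=1 PC=5
Step 18: PC=5 exec 'MOV B, 5'. After: A=0 B=5 C=0 D=0 ZF=1 PC=6
Step 19: PC=6 exec 'ADD D, 4'. After: A=0 B=5 C=0 D=4 ZF=0 PC=7
Step 20: PC=7 exec 'HALT'. After: A=0 B=5 C=0 D=4 ZF=0 PC=7 HALTED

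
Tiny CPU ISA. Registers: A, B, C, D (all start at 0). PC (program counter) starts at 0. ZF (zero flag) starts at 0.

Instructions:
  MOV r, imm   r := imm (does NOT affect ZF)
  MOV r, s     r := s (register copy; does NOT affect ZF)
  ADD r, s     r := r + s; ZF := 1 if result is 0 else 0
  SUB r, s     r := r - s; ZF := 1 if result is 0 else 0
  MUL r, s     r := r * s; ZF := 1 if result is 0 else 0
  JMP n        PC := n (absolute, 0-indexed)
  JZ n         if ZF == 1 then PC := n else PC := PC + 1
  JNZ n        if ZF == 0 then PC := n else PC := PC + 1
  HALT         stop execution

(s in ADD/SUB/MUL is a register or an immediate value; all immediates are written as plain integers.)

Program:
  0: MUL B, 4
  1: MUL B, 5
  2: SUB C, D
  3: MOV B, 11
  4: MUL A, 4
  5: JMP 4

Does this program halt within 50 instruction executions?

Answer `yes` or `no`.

Answer: no

Derivation:
Step 1: PC=0 exec 'MUL B, 4'. After: A=0 B=0 C=0 D=0 ZF=1 PC=1
Step 2: PC=1 exec 'MUL B, 5'. After: A=0 B=0 C=0 D=0 ZF=1 PC=2
Step 3: PC=2 exec 'SUB C, D'. After: A=0 B=0 C=0 D=0 ZF=1 PC=3
Step 4: PC=3 exec 'MOV B, 11'. After: A=0 B=11 C=0 D=0 ZF=1 PC=4
Step 5: PC=4 exec 'MUL A, 4'. After: A=0 B=11 C=0 D=0 ZF=1 PC=5
Step 6: PC=5 exec 'JMP 4'. After: A=0 B=11 C=0 D=0 ZF=1 PC=4
State after step 6 equals state after step 4: the program is in a cycle of length 2 and will never halt.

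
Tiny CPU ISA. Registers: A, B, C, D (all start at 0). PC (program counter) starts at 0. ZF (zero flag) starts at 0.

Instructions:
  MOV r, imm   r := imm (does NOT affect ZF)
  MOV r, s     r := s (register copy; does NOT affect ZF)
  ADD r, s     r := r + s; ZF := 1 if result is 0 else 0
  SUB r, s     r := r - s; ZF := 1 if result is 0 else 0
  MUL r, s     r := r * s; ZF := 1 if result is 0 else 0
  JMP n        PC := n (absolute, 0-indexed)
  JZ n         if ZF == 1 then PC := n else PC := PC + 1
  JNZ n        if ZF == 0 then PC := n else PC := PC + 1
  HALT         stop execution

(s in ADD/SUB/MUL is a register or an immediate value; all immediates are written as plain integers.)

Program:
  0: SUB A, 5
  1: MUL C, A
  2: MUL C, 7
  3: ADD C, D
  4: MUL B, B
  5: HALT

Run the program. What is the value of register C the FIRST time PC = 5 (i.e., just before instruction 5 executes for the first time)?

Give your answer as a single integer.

Step 1: PC=0 exec 'SUB A, 5'. After: A=-5 B=0 C=0 D=0 ZF=0 PC=1
Step 2: PC=1 exec 'MUL C, A'. After: A=-5 B=0 C=0 D=0 ZF=1 PC=2
Step 3: PC=2 exec 'MUL C, 7'. After: A=-5 B=0 C=0 D=0 ZF=1 PC=3
Step 4: PC=3 exec 'ADD C, D'. After: A=-5 B=0 C=0 D=0 ZF=1 PC=4
Step 5: PC=4 exec 'MUL B, B'. After: A=-5 B=0 C=0 D=0 ZF=1 PC=5
First time PC=5: C=0

0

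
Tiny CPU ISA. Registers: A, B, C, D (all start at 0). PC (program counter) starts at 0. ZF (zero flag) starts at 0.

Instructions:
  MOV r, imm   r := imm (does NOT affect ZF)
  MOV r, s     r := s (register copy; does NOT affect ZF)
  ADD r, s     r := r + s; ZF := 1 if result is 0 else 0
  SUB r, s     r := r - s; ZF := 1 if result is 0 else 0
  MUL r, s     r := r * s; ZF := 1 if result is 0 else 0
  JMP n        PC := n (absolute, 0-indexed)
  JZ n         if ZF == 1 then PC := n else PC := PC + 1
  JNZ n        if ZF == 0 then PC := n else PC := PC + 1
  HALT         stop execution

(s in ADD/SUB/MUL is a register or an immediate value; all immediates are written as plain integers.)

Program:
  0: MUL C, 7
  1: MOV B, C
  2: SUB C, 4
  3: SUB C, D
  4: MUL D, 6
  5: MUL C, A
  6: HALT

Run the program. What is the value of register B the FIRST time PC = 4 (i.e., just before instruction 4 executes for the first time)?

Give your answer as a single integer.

Step 1: PC=0 exec 'MUL C, 7'. After: A=0 B=0 C=0 D=0 ZF=1 PC=1
Step 2: PC=1 exec 'MOV B, C'. After: A=0 B=0 C=0 D=0 ZF=1 PC=2
Step 3: PC=2 exec 'SUB C, 4'. After: A=0 B=0 C=-4 D=0 ZF=0 PC=3
Step 4: PC=3 exec 'SUB C, D'. After: A=0 B=0 C=-4 D=0 ZF=0 PC=4
First time PC=4: B=0

0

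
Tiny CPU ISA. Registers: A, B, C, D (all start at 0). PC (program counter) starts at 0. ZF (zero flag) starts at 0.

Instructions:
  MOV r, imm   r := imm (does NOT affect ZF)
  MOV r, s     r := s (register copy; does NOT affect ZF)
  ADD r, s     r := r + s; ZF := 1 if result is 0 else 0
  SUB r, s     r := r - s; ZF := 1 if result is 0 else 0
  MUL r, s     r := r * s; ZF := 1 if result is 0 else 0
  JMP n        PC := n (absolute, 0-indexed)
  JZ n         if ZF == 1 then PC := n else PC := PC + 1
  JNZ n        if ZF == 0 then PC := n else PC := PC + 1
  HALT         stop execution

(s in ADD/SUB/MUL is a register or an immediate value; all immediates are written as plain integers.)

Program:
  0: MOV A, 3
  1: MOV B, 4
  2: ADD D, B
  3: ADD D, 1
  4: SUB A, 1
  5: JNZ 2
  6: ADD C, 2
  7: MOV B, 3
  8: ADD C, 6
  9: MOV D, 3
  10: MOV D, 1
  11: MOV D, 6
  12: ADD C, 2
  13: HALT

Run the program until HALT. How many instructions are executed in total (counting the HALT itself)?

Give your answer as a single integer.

Answer: 22

Derivation:
Step 1: PC=0 exec 'MOV A, 3'. After: A=3 B=0 C=0 D=0 ZF=0 PC=1
Step 2: PC=1 exec 'MOV B, 4'. After: A=3 B=4 C=0 D=0 ZF=0 PC=2
Step 3: PC=2 exec 'ADD D, B'. After: A=3 B=4 C=0 D=4 ZF=0 PC=3
Step 4: PC=3 exec 'ADD D, 1'. After: A=3 B=4 C=0 D=5 ZF=0 PC=4
Step 5: PC=4 exec 'SUB A, 1'. After: A=2 B=4 C=0 D=5 ZF=0 PC=5
Step 6: PC=5 exec 'JNZ 2'. After: A=2 B=4 C=0 D=5 ZF=0 PC=2
Step 7: PC=2 exec 'ADD D, B'. After: A=2 B=4 C=0 D=9 ZF=0 PC=3
Step 8: PC=3 exec 'ADD D, 1'. After: A=2 B=4 C=0 D=10 ZF=0 PC=4
Step 9: PC=4 exec 'SUB A, 1'. After: A=1 B=4 C=0 D=10 ZF=0 PC=5
Step 10: PC=5 exec 'JNZ 2'. After: A=1 B=4 C=0 D=10 ZF=0 PC=2
Step 11: PC=2 exec 'ADD D, B'. After: A=1 B=4 C=0 D=14 ZF=0 PC=3
Step 12: PC=3 exec 'ADD D, 1'. After: A=1 B=4 C=0 D=15 ZF=0 PC=4
Step 13: PC=4 exec 'SUB A, 1'. After: A=0 B=4 C=0 D=15 ZF=1 PC=5
Step 14: PC=5 exec 'JNZ 2'. After: A=0 B=4 C=0 D=15 ZF=1 PC=6
Step 15: PC=6 exec 'ADD C, 2'. After: A=0 B=4 C=2 D=15 ZF=0 PC=7
Step 16: PC=7 exec 'MOV B, 3'. After: A=0 B=3 C=2 D=15 ZF=0 PC=8
Step 17: PC=8 exec 'ADD C, 6'. After: A=0 B=3 C=8 D=15 ZF=0 PC=9
Step 18: PC=9 exec 'MOV D, 3'. After: A=0 B=3 C=8 D=3 ZF=0 PC=10
Step 19: PC=10 exec 'MOV D, 1'. After: A=0 B=3 C=8 D=1 ZF=0 PC=11
Step 20: PC=11 exec 'MOV D, 6'. After: A=0 B=3 C=8 D=6 ZF=0 PC=12
Step 21: PC=12 exec 'ADD C, 2'. After: A=0 B=3 C=10 D=6 ZF=0 PC=13
Step 22: PC=13 exec 'HALT'. After: A=0 B=3 C=10 D=6 ZF=0 PC=13 HALTED
Total instructions executed: 22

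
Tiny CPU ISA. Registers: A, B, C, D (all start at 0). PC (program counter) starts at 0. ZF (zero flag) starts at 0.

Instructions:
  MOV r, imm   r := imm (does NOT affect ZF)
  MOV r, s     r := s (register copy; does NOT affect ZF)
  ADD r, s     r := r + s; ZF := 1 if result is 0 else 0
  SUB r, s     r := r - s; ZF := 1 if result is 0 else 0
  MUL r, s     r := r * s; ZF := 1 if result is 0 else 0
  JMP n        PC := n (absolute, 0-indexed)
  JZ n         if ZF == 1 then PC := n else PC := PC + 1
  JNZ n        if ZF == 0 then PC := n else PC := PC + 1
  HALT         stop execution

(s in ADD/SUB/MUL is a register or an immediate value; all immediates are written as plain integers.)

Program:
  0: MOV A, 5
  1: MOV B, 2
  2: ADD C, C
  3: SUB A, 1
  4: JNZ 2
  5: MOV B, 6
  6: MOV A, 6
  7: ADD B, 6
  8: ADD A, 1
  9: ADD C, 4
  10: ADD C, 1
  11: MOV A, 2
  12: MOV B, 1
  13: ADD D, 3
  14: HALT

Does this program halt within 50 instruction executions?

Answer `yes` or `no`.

Answer: yes

Derivation:
Step 1: PC=0 exec 'MOV A, 5'. After: A=5 B=0 C=0 D=0 ZF=0 PC=1
Step 2: PC=1 exec 'MOV B, 2'. After: A=5 B=2 C=0 D=0 ZF=0 PC=2
Step 3: PC=2 exec 'ADD C, C'. After: A=5 B=2 C=0 D=0 ZF=1 PC=3
Step 4: PC=3 exec 'SUB A, 1'. After: A=4 B=2 C=0 D=0 ZF=0 PC=4
Step 5: PC=4 exec 'JNZ 2'. After: A=4 B=2 C=0 D=0 ZF=0 PC=2
Step 6: PC=2 exec 'ADD C, C'. After: A=4 B=2 C=0 D=0 ZF=1 PC=3
Step 7: PC=3 exec 'SUB A, 1'. After: A=3 B=2 C=0 D=0 ZF=0 PC=4
Step 8: PC=4 exec 'JNZ 2'. After: A=3 B=2 C=0 D=0 ZF=0 PC=2
Step 9: PC=2 exec 'ADD C, C'. After: A=3 B=2 C=0 D=0 ZF=1 PC=3
Step 10: PC=3 exec 'SUB A, 1'. After: A=2 B=2 C=0 D=0 ZF=0 PC=4
Step 11: PC=4 exec 'JNZ 2'. After: A=2 B=2 C=0 D=0 ZF=0 PC=2
Step 12: PC=2 exec 'ADD C, C'. After: A=2 B=2 C=0 D=0 ZF=1 PC=3
Step 13: PC=3 exec 'SUB A, 1'. After: A=1 B=2 C=0 D=0 ZF=0 PC=4
Step 14: PC=4 exec 'JNZ 2'. After: A=1 B=2 C=0 D=0 ZF=0 PC=2
Step 15: PC=2 exec 'ADD C, C'. After: A=1 B=2 C=0 D=0 ZF=1 PC=3
Step 16: PC=3 exec 'SUB A, 1'. After: A=0 B=2 C=0 D=0 ZF=1 PC=4
Step 17: PC=4 exec 'JNZ 2'. After: A=0 B=2 C=0 D=0 ZF=1 PC=5
Step 18: PC=5 exec 'MOV B, 6'. After: A=0 B=6 C=0 D=0 ZF=1 PC=6
Step 19: PC=6 exec 'MOV A, 6'. After: A=6 B=6 C=0 D=0 ZF=1 PC=7
Step 20: PC=7 exec 'ADD B, 6'. After: A=6 B=12 C=0 D=0 ZF=0 PC=8
Step 21: PC=8 exec 'ADD A, 1'. After: A=7 B=12 C=0 D=0 ZF=0 PC=9
Step 22: PC=9 exec 'ADD C, 4'. After: A=7 B=12 C=4 D=0 ZF=0 PC=10
Step 23: PC=10 exec 'ADD C, 1'. After: A=7 B=12 C=5 D=0 ZF=0 PC=11
Step 24: PC=11 exec 'MOV A, 2'. After: A=2 B=12 C=5 D=0 ZF=0 PC=12
Step 25: PC=12 exec 'MOV B, 1'. After: A=2 B=1 C=5 D=0 ZF=0 PC=13
Step 26: PC=13 exec 'ADD D, 3'. After: A=2 B=1 C=5 D=3 ZF=0 PC=14
Step 27: PC=14 exec 'HALT'. After: A=2 B=1 C=5 D=3 ZF=0 PC=14 HALTED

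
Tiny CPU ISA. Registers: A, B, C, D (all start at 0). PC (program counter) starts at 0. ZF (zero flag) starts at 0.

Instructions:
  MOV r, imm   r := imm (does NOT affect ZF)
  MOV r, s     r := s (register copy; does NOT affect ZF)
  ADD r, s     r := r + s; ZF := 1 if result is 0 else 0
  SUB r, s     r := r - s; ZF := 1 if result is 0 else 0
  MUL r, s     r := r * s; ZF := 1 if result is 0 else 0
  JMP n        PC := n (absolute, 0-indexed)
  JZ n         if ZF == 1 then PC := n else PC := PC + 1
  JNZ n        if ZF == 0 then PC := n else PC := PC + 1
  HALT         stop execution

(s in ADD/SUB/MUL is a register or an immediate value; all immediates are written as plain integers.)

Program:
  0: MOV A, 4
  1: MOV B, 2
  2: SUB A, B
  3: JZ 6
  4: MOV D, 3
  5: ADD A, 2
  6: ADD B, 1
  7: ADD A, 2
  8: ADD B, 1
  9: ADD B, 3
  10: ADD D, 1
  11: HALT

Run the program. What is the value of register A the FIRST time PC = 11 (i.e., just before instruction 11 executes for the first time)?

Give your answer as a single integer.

Step 1: PC=0 exec 'MOV A, 4'. After: A=4 B=0 C=0 D=0 ZF=0 PC=1
Step 2: PC=1 exec 'MOV B, 2'. After: A=4 B=2 C=0 D=0 ZF=0 PC=2
Step 3: PC=2 exec 'SUB A, B'. After: A=2 B=2 C=0 D=0 ZF=0 PC=3
Step 4: PC=3 exec 'JZ 6'. After: A=2 B=2 C=0 D=0 ZF=0 PC=4
Step 5: PC=4 exec 'MOV D, 3'. After: A=2 B=2 C=0 D=3 ZF=0 PC=5
Step 6: PC=5 exec 'ADD A, 2'. After: A=4 B=2 C=0 D=3 ZF=0 PC=6
Step 7: PC=6 exec 'ADD B, 1'. After: A=4 B=3 C=0 D=3 ZF=0 PC=7
Step 8: PC=7 exec 'ADD A, 2'. After: A=6 B=3 C=0 D=3 ZF=0 PC=8
Step 9: PC=8 exec 'ADD B, 1'. After: A=6 B=4 C=0 D=3 ZF=0 PC=9
Step 10: PC=9 exec 'ADD B, 3'. After: A=6 B=7 C=0 D=3 ZF=0 PC=10
Step 11: PC=10 exec 'ADD D, 1'. After: A=6 B=7 C=0 D=4 ZF=0 PC=11
First time PC=11: A=6

6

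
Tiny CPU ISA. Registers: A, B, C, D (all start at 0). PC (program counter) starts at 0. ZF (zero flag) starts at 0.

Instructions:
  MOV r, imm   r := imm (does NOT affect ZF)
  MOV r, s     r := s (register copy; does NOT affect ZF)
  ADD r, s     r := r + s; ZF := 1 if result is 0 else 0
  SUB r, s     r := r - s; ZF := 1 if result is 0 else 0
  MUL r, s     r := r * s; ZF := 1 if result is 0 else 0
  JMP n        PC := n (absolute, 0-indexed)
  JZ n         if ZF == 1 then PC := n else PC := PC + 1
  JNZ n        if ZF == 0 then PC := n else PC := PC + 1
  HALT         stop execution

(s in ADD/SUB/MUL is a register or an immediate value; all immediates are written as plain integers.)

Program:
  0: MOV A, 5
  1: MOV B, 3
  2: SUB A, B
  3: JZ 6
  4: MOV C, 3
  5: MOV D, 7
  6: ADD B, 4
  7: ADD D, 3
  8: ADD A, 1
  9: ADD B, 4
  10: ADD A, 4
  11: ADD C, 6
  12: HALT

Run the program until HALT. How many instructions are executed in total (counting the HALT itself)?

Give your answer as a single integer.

Answer: 13

Derivation:
Step 1: PC=0 exec 'MOV A, 5'. After: A=5 B=0 C=0 D=0 ZF=0 PC=1
Step 2: PC=1 exec 'MOV B, 3'. After: A=5 B=3 C=0 D=0 ZF=0 PC=2
Step 3: PC=2 exec 'SUB A, B'. After: A=2 B=3 C=0 D=0 ZF=0 PC=3
Step 4: PC=3 exec 'JZ 6'. After: A=2 B=3 C=0 D=0 ZF=0 PC=4
Step 5: PC=4 exec 'MOV C, 3'. After: A=2 B=3 C=3 D=0 ZF=0 PC=5
Step 6: PC=5 exec 'MOV D, 7'. After: A=2 B=3 C=3 D=7 ZF=0 PC=6
Step 7: PC=6 exec 'ADD B, 4'. After: A=2 B=7 C=3 D=7 ZF=0 PC=7
Step 8: PC=7 exec 'ADD D, 3'. After: A=2 B=7 C=3 D=10 ZF=0 PC=8
Step 9: PC=8 exec 'ADD A, 1'. After: A=3 B=7 C=3 D=10 ZF=0 PC=9
Step 10: PC=9 exec 'ADD B, 4'. After: A=3 B=11 C=3 D=10 ZF=0 PC=10
Step 11: PC=10 exec 'ADD A, 4'. After: A=7 B=11 C=3 D=10 ZF=0 PC=11
Step 12: PC=11 exec 'ADD C, 6'. After: A=7 B=11 C=9 D=10 ZF=0 PC=12
Step 13: PC=12 exec 'HALT'. After: A=7 B=11 C=9 D=10 ZF=0 PC=12 HALTED
Total instructions executed: 13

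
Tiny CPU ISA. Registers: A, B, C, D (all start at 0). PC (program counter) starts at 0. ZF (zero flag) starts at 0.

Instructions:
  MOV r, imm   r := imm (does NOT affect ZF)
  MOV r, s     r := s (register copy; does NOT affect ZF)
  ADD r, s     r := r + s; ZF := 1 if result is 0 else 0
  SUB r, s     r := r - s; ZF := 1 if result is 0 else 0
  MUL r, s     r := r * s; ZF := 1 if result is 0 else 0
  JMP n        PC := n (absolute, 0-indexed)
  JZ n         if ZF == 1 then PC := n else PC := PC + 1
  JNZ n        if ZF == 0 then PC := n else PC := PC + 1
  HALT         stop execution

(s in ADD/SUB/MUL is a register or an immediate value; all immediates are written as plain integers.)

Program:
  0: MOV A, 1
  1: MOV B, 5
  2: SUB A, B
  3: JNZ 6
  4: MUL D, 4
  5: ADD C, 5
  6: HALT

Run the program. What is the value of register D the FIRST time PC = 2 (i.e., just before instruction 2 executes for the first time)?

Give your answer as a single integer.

Step 1: PC=0 exec 'MOV A, 1'. After: A=1 B=0 C=0 D=0 ZF=0 PC=1
Step 2: PC=1 exec 'MOV B, 5'. After: A=1 B=5 C=0 D=0 ZF=0 PC=2
First time PC=2: D=0

0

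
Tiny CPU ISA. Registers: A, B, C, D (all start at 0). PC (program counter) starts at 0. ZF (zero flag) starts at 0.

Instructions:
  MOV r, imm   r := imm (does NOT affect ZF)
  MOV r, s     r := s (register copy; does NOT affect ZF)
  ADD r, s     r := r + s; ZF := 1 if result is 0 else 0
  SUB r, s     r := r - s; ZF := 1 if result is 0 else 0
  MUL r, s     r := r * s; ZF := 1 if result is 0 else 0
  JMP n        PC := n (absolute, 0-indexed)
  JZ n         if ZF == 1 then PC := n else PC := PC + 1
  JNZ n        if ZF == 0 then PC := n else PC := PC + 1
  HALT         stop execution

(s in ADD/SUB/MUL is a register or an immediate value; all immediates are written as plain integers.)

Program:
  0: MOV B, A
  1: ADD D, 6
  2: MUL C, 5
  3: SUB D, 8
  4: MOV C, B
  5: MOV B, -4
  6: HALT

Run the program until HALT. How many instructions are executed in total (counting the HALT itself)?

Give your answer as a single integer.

Answer: 7

Derivation:
Step 1: PC=0 exec 'MOV B, A'. After: A=0 B=0 C=0 D=0 ZF=0 PC=1
Step 2: PC=1 exec 'ADD D, 6'. After: A=0 B=0 C=0 D=6 ZF=0 PC=2
Step 3: PC=2 exec 'MUL C, 5'. After: A=0 B=0 C=0 D=6 ZF=1 PC=3
Step 4: PC=3 exec 'SUB D, 8'. After: A=0 B=0 C=0 D=-2 ZF=0 PC=4
Step 5: PC=4 exec 'MOV C, B'. After: A=0 B=0 C=0 D=-2 ZF=0 PC=5
Step 6: PC=5 exec 'MOV B, -4'. After: A=0 B=-4 C=0 D=-2 ZF=0 PC=6
Step 7: PC=6 exec 'HALT'. After: A=0 B=-4 C=0 D=-2 ZF=0 PC=6 HALTED
Total instructions executed: 7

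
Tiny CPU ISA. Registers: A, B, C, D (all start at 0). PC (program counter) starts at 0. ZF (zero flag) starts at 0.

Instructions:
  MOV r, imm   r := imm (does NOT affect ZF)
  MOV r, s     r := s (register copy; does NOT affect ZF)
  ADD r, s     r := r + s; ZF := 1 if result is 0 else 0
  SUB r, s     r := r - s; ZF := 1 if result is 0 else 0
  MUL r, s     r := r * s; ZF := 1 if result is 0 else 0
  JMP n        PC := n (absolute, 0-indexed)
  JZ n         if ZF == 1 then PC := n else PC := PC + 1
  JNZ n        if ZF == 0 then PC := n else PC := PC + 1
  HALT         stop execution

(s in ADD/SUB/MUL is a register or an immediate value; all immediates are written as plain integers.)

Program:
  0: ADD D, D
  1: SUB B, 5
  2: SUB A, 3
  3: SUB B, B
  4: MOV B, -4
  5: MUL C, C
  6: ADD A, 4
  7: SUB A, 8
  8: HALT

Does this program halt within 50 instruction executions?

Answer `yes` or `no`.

Answer: yes

Derivation:
Step 1: PC=0 exec 'ADD D, D'. After: A=0 B=0 C=0 D=0 ZF=1 PC=1
Step 2: PC=1 exec 'SUB B, 5'. After: A=0 B=-5 C=0 D=0 ZF=0 PC=2
Step 3: PC=2 exec 'SUB A, 3'. After: A=-3 B=-5 C=0 D=0 ZF=0 PC=3
Step 4: PC=3 exec 'SUB B, B'. After: A=-3 B=0 C=0 D=0 ZF=1 PC=4
Step 5: PC=4 exec 'MOV B, -4'. After: A=-3 B=-4 C=0 D=0 ZF=1 PC=5
Step 6: PC=5 exec 'MUL C, C'. After: A=-3 B=-4 C=0 D=0 ZF=1 PC=6
Step 7: PC=6 exec 'ADD A, 4'. After: A=1 B=-4 C=0 D=0 ZF=0 PC=7
Step 8: PC=7 exec 'SUB A, 8'. After: A=-7 B=-4 C=0 D=0 ZF=0 PC=8
Step 9: PC=8 exec 'HALT'. After: A=-7 B=-4 C=0 D=0 ZF=0 PC=8 HALTED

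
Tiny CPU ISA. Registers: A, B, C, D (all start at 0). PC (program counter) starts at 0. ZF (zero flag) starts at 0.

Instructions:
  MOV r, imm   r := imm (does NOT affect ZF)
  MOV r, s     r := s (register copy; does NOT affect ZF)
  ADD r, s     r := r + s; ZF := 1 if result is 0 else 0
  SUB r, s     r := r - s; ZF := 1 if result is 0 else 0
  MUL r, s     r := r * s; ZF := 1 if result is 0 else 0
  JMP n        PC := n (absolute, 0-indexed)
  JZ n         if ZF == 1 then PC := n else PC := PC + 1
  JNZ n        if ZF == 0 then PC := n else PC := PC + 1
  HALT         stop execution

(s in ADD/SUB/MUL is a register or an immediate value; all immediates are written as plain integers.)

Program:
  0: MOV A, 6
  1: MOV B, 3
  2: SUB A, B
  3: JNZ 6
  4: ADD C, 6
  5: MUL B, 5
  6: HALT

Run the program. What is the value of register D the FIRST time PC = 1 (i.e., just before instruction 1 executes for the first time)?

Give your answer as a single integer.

Step 1: PC=0 exec 'MOV A, 6'. After: A=6 B=0 C=0 D=0 ZF=0 PC=1
First time PC=1: D=0

0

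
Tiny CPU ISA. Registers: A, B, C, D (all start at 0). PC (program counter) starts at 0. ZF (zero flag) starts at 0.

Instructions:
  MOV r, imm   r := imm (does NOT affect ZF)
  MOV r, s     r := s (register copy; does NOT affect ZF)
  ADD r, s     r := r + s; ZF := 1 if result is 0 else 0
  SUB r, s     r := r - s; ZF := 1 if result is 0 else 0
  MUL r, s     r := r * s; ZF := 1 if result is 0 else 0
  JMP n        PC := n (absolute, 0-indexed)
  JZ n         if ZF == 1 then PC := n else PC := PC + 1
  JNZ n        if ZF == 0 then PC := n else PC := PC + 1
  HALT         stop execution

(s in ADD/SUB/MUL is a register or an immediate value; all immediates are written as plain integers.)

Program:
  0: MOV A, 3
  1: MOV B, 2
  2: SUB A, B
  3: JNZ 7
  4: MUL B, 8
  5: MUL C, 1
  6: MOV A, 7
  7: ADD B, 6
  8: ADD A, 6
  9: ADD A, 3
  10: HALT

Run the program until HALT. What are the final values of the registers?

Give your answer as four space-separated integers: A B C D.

Step 1: PC=0 exec 'MOV A, 3'. After: A=3 B=0 C=0 D=0 ZF=0 PC=1
Step 2: PC=1 exec 'MOV B, 2'. After: A=3 B=2 C=0 D=0 ZF=0 PC=2
Step 3: PC=2 exec 'SUB A, B'. After: A=1 B=2 C=0 D=0 ZF=0 PC=3
Step 4: PC=3 exec 'JNZ 7'. After: A=1 B=2 C=0 D=0 ZF=0 PC=7
Step 5: PC=7 exec 'ADD B, 6'. After: A=1 B=8 C=0 D=0 ZF=0 PC=8
Step 6: PC=8 exec 'ADD A, 6'. After: A=7 B=8 C=0 D=0 ZF=0 PC=9
Step 7: PC=9 exec 'ADD A, 3'. After: A=10 B=8 C=0 D=0 ZF=0 PC=10
Step 8: PC=10 exec 'HALT'. After: A=10 B=8 C=0 D=0 ZF=0 PC=10 HALTED

Answer: 10 8 0 0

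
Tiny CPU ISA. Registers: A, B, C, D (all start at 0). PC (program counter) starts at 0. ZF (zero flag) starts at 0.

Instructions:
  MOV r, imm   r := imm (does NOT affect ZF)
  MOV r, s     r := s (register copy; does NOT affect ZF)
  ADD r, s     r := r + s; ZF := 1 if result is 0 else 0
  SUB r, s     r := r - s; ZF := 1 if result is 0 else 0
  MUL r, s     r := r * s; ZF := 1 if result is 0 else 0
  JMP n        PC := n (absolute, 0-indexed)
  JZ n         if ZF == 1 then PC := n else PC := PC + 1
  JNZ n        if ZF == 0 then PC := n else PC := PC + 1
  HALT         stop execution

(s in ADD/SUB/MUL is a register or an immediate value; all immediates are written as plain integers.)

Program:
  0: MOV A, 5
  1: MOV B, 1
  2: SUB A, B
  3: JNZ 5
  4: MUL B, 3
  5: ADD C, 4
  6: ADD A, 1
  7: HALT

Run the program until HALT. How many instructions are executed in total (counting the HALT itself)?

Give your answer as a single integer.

Step 1: PC=0 exec 'MOV A, 5'. After: A=5 B=0 C=0 D=0 ZF=0 PC=1
Step 2: PC=1 exec 'MOV B, 1'. After: A=5 B=1 C=0 D=0 ZF=0 PC=2
Step 3: PC=2 exec 'SUB A, B'. After: A=4 B=1 C=0 D=0 ZF=0 PC=3
Step 4: PC=3 exec 'JNZ 5'. After: A=4 B=1 C=0 D=0 ZF=0 PC=5
Step 5: PC=5 exec 'ADD C, 4'. After: A=4 B=1 C=4 D=0 ZF=0 PC=6
Step 6: PC=6 exec 'ADD A, 1'. After: A=5 B=1 C=4 D=0 ZF=0 PC=7
Step 7: PC=7 exec 'HALT'. After: A=5 B=1 C=4 D=0 ZF=0 PC=7 HALTED
Total instructions executed: 7

Answer: 7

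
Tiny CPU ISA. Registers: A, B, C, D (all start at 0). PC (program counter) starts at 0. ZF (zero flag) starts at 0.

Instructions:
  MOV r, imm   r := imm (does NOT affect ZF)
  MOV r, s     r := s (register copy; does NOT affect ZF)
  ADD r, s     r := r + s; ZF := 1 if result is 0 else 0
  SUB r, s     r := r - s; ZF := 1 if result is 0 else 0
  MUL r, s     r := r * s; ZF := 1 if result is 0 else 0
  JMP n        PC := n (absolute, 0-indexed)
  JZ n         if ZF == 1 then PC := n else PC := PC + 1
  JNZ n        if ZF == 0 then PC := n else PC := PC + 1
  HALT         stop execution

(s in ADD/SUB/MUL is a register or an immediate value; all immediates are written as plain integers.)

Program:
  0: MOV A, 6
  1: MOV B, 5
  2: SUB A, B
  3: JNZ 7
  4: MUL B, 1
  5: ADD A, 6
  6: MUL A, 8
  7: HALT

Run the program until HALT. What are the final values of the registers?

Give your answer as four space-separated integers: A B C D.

Answer: 1 5 0 0

Derivation:
Step 1: PC=0 exec 'MOV A, 6'. After: A=6 B=0 C=0 D=0 ZF=0 PC=1
Step 2: PC=1 exec 'MOV B, 5'. After: A=6 B=5 C=0 D=0 ZF=0 PC=2
Step 3: PC=2 exec 'SUB A, B'. After: A=1 B=5 C=0 D=0 ZF=0 PC=3
Step 4: PC=3 exec 'JNZ 7'. After: A=1 B=5 C=0 D=0 ZF=0 PC=7
Step 5: PC=7 exec 'HALT'. After: A=1 B=5 C=0 D=0 ZF=0 PC=7 HALTED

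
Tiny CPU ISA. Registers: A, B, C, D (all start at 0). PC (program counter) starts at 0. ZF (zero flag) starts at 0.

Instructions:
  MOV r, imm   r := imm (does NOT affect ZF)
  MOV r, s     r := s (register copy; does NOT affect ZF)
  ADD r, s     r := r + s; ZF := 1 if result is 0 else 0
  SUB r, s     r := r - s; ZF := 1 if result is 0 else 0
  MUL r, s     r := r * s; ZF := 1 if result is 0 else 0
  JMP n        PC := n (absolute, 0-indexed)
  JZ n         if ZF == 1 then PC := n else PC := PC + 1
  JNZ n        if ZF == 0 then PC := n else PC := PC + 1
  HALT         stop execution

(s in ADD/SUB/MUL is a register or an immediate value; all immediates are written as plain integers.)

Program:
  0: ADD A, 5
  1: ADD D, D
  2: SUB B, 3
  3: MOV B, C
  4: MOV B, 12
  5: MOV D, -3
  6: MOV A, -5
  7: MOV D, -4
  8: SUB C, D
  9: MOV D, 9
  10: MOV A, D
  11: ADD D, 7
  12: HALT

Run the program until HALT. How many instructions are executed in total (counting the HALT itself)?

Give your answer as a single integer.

Step 1: PC=0 exec 'ADD A, 5'. After: A=5 B=0 C=0 D=0 ZF=0 PC=1
Step 2: PC=1 exec 'ADD D, D'. After: A=5 B=0 C=0 D=0 ZF=1 PC=2
Step 3: PC=2 exec 'SUB B, 3'. After: A=5 B=-3 C=0 D=0 ZF=0 PC=3
Step 4: PC=3 exec 'MOV B, C'. After: A=5 B=0 C=0 D=0 ZF=0 PC=4
Step 5: PC=4 exec 'MOV B, 12'. After: A=5 B=12 C=0 D=0 ZF=0 PC=5
Step 6: PC=5 exec 'MOV D, -3'. After: A=5 B=12 C=0 D=-3 ZF=0 PC=6
Step 7: PC=6 exec 'MOV A, -5'. After: A=-5 B=12 C=0 D=-3 ZF=0 PC=7
Step 8: PC=7 exec 'MOV D, -4'. After: A=-5 B=12 C=0 D=-4 ZF=0 PC=8
Step 9: PC=8 exec 'SUB C, D'. After: A=-5 B=12 C=4 D=-4 ZF=0 PC=9
Step 10: PC=9 exec 'MOV D, 9'. After: A=-5 B=12 C=4 D=9 ZF=0 PC=10
Step 11: PC=10 exec 'MOV A, D'. After: A=9 B=12 C=4 D=9 ZF=0 PC=11
Step 12: PC=11 exec 'ADD D, 7'. After: A=9 B=12 C=4 D=16 ZF=0 PC=12
Step 13: PC=12 exec 'HALT'. After: A=9 B=12 C=4 D=16 ZF=0 PC=12 HALTED
Total instructions executed: 13

Answer: 13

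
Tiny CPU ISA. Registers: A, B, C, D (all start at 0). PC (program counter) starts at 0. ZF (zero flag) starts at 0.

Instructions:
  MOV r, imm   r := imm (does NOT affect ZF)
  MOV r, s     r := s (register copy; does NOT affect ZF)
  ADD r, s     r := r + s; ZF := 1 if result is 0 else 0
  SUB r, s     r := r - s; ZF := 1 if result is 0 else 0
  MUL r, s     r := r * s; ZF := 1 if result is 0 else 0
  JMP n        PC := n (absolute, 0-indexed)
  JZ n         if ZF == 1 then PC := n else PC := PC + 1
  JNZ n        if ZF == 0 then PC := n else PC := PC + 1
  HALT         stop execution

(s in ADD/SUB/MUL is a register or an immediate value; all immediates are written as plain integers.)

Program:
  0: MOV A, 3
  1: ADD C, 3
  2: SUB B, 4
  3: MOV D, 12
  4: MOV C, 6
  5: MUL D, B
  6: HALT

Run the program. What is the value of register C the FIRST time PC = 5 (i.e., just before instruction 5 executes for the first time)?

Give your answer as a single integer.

Step 1: PC=0 exec 'MOV A, 3'. After: A=3 B=0 C=0 D=0 ZF=0 PC=1
Step 2: PC=1 exec 'ADD C, 3'. After: A=3 B=0 C=3 D=0 ZF=0 PC=2
Step 3: PC=2 exec 'SUB B, 4'. After: A=3 B=-4 C=3 D=0 ZF=0 PC=3
Step 4: PC=3 exec 'MOV D, 12'. After: A=3 B=-4 C=3 D=12 ZF=0 PC=4
Step 5: PC=4 exec 'MOV C, 6'. After: A=3 B=-4 C=6 D=12 ZF=0 PC=5
First time PC=5: C=6

6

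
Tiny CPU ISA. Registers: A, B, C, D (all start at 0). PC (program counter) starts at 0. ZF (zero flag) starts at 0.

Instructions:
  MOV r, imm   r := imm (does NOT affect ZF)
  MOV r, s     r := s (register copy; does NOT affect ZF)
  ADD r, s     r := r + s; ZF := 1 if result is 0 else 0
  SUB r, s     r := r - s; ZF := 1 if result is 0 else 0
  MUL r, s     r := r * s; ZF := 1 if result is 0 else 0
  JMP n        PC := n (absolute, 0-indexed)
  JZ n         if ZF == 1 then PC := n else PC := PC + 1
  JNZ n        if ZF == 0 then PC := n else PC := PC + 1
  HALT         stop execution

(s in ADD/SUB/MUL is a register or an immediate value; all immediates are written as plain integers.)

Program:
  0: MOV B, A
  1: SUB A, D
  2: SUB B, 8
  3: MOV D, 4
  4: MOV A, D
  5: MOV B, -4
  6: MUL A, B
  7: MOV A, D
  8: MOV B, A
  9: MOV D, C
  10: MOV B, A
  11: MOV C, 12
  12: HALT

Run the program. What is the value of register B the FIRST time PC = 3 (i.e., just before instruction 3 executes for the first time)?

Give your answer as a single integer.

Step 1: PC=0 exec 'MOV B, A'. After: A=0 B=0 C=0 D=0 ZF=0 PC=1
Step 2: PC=1 exec 'SUB A, D'. After: A=0 B=0 C=0 D=0 ZF=1 PC=2
Step 3: PC=2 exec 'SUB B, 8'. After: A=0 B=-8 C=0 D=0 ZF=0 PC=3
First time PC=3: B=-8

-8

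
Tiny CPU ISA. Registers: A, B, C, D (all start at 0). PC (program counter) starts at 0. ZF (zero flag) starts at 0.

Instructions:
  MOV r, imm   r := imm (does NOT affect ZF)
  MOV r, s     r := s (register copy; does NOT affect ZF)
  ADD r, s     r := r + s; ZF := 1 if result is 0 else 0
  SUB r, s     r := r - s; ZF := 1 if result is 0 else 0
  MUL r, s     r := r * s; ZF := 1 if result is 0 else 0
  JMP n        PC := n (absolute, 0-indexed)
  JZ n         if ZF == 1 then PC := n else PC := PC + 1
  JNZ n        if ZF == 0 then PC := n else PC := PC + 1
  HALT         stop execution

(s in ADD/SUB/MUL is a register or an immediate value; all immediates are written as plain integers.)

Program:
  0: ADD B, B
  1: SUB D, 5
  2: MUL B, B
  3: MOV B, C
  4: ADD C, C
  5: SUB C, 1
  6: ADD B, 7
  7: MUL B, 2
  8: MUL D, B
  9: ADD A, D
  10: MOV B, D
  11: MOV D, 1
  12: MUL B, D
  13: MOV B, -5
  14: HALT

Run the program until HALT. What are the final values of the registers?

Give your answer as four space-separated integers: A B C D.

Step 1: PC=0 exec 'ADD B, B'. After: A=0 B=0 C=0 D=0 ZF=1 PC=1
Step 2: PC=1 exec 'SUB D, 5'. After: A=0 B=0 C=0 D=-5 ZF=0 PC=2
Step 3: PC=2 exec 'MUL B, B'. After: A=0 B=0 C=0 D=-5 ZF=1 PC=3
Step 4: PC=3 exec 'MOV B, C'. After: A=0 B=0 C=0 D=-5 ZF=1 PC=4
Step 5: PC=4 exec 'ADD C, C'. After: A=0 B=0 C=0 D=-5 ZF=1 PC=5
Step 6: PC=5 exec 'SUB C, 1'. After: A=0 B=0 C=-1 D=-5 ZF=0 PC=6
Step 7: PC=6 exec 'ADD B, 7'. After: A=0 B=7 C=-1 D=-5 ZF=0 PC=7
Step 8: PC=7 exec 'MUL B, 2'. After: A=0 B=14 C=-1 D=-5 ZF=0 PC=8
Step 9: PC=8 exec 'MUL D, B'. After: A=0 B=14 C=-1 D=-70 ZF=0 PC=9
Step 10: PC=9 exec 'ADD A, D'. After: A=-70 B=14 C=-1 D=-70 ZF=0 PC=10
Step 11: PC=10 exec 'MOV B, D'. After: A=-70 B=-70 C=-1 D=-70 ZF=0 PC=11
Step 12: PC=11 exec 'MOV D, 1'. After: A=-70 B=-70 C=-1 D=1 ZF=0 PC=12
Step 13: PC=12 exec 'MUL B, D'. After: A=-70 B=-70 C=-1 D=1 ZF=0 PC=13
Step 14: PC=13 exec 'MOV B, -5'. After: A=-70 B=-5 C=-1 D=1 ZF=0 PC=14
Step 15: PC=14 exec 'HALT'. After: A=-70 B=-5 C=-1 D=1 ZF=0 PC=14 HALTED

Answer: -70 -5 -1 1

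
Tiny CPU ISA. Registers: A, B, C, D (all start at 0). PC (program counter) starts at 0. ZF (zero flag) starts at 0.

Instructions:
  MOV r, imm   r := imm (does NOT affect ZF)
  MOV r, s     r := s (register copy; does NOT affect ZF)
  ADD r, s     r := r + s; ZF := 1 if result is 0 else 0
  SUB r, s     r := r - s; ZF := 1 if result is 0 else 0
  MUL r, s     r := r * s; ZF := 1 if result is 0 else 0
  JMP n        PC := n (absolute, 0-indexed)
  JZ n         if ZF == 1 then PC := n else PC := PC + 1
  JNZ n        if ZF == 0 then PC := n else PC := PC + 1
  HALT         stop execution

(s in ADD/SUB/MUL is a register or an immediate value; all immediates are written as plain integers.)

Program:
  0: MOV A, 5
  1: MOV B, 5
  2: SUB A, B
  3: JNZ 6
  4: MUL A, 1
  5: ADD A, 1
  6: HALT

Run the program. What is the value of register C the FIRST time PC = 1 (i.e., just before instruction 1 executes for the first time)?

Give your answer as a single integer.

Step 1: PC=0 exec 'MOV A, 5'. After: A=5 B=0 C=0 D=0 ZF=0 PC=1
First time PC=1: C=0

0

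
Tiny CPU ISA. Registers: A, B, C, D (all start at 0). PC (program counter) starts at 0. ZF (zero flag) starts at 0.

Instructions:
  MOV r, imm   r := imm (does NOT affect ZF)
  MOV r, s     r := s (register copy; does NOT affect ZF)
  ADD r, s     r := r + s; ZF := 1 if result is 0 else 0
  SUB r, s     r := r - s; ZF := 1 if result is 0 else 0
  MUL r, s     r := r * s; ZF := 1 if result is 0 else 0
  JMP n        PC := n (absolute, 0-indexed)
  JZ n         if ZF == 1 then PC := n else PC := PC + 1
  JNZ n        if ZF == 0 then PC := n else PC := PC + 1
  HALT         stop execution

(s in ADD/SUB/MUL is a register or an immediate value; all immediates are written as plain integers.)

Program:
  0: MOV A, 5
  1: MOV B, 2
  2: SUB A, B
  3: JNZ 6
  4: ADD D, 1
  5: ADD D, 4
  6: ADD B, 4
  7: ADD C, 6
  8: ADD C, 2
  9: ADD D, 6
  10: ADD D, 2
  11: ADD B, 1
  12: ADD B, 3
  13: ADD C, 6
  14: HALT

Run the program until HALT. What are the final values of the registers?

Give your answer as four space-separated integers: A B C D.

Step 1: PC=0 exec 'MOV A, 5'. After: A=5 B=0 C=0 D=0 ZF=0 PC=1
Step 2: PC=1 exec 'MOV B, 2'. After: A=5 B=2 C=0 D=0 ZF=0 PC=2
Step 3: PC=2 exec 'SUB A, B'. After: A=3 B=2 C=0 D=0 ZF=0 PC=3
Step 4: PC=3 exec 'JNZ 6'. After: A=3 B=2 C=0 D=0 ZF=0 PC=6
Step 5: PC=6 exec 'ADD B, 4'. After: A=3 B=6 C=0 D=0 ZF=0 PC=7
Step 6: PC=7 exec 'ADD C, 6'. After: A=3 B=6 C=6 D=0 ZF=0 PC=8
Step 7: PC=8 exec 'ADD C, 2'. After: A=3 B=6 C=8 D=0 ZF=0 PC=9
Step 8: PC=9 exec 'ADD D, 6'. After: A=3 B=6 C=8 D=6 ZF=0 PC=10
Step 9: PC=10 exec 'ADD D, 2'. After: A=3 B=6 C=8 D=8 ZF=0 PC=11
Step 10: PC=11 exec 'ADD B, 1'. After: A=3 B=7 C=8 D=8 ZF=0 PC=12
Step 11: PC=12 exec 'ADD B, 3'. After: A=3 B=10 C=8 D=8 ZF=0 PC=13
Step 12: PC=13 exec 'ADD C, 6'. After: A=3 B=10 C=14 D=8 ZF=0 PC=14
Step 13: PC=14 exec 'HALT'. After: A=3 B=10 C=14 D=8 ZF=0 PC=14 HALTED

Answer: 3 10 14 8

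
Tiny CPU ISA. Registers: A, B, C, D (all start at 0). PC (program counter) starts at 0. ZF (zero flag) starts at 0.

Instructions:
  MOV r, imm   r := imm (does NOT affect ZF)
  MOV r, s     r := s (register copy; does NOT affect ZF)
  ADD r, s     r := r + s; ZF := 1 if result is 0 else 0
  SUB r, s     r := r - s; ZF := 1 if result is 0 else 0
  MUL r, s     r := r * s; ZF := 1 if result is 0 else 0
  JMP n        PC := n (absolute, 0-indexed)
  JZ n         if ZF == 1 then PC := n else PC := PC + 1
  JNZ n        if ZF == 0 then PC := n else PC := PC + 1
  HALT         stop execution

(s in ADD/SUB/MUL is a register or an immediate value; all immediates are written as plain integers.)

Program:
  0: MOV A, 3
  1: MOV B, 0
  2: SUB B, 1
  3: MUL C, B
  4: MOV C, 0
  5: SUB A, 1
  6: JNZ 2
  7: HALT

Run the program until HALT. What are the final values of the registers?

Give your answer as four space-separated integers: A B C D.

Step 1: PC=0 exec 'MOV A, 3'. After: A=3 B=0 C=0 D=0 ZF=0 PC=1
Step 2: PC=1 exec 'MOV B, 0'. After: A=3 B=0 C=0 D=0 ZF=0 PC=2
Step 3: PC=2 exec 'SUB B, 1'. After: A=3 B=-1 C=0 D=0 ZF=0 PC=3
Step 4: PC=3 exec 'MUL C, B'. After: A=3 B=-1 C=0 D=0 ZF=1 PC=4
Step 5: PC=4 exec 'MOV C, 0'. After: A=3 B=-1 C=0 D=0 ZF=1 PC=5
Step 6: PC=5 exec 'SUB A, 1'. After: A=2 B=-1 C=0 D=0 ZF=0 PC=6
Step 7: PC=6 exec 'JNZ 2'. After: A=2 B=-1 C=0 D=0 ZF=0 PC=2
Step 8: PC=2 exec 'SUB B, 1'. After: A=2 B=-2 C=0 D=0 ZF=0 PC=3
Step 9: PC=3 exec 'MUL C, B'. After: A=2 B=-2 C=0 D=0 ZF=1 PC=4
Step 10: PC=4 exec 'MOV C, 0'. After: A=2 B=-2 C=0 D=0 ZF=1 PC=5
Step 11: PC=5 exec 'SUB A, 1'. After: A=1 B=-2 C=0 D=0 ZF=0 PC=6
Step 12: PC=6 exec 'JNZ 2'. After: A=1 B=-2 C=0 D=0 ZF=0 PC=2
Step 13: PC=2 exec 'SUB B, 1'. After: A=1 B=-3 C=0 D=0 ZF=0 PC=3
Step 14: PC=3 exec 'MUL C, B'. After: A=1 B=-3 C=0 D=0 ZF=1 PC=4
Step 15: PC=4 exec 'MOV C, 0'. After: A=1 B=-3 C=0 D=0 ZF=1 PC=5
Step 16: PC=5 exec 'SUB A, 1'. After: A=0 B=-3 C=0 D=0 ZF=1 PC=6
Step 17: PC=6 exec 'JNZ 2'. After: A=0 B=-3 C=0 D=0 ZF=1 PC=7
Step 18: PC=7 exec 'HALT'. After: A=0 B=-3 C=0 D=0 ZF=1 PC=7 HALTED

Answer: 0 -3 0 0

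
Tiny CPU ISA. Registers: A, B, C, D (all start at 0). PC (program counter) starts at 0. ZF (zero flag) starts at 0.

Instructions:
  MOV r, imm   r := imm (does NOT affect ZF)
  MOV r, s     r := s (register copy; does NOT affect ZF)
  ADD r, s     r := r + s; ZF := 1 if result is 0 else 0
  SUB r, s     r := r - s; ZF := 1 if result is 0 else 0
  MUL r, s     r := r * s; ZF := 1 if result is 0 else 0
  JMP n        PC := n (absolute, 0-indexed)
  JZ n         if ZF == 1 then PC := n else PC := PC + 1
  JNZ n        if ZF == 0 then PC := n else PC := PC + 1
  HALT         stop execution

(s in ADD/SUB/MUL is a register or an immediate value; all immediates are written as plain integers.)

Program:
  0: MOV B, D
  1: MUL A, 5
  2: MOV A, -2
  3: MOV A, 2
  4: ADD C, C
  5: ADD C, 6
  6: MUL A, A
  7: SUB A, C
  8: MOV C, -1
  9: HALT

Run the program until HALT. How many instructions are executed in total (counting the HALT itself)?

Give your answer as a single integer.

Answer: 10

Derivation:
Step 1: PC=0 exec 'MOV B, D'. After: A=0 B=0 C=0 D=0 ZF=0 PC=1
Step 2: PC=1 exec 'MUL A, 5'. After: A=0 B=0 C=0 D=0 ZF=1 PC=2
Step 3: PC=2 exec 'MOV A, -2'. After: A=-2 B=0 C=0 D=0 ZF=1 PC=3
Step 4: PC=3 exec 'MOV A, 2'. After: A=2 B=0 C=0 D=0 ZF=1 PC=4
Step 5: PC=4 exec 'ADD C, C'. After: A=2 B=0 C=0 D=0 ZF=1 PC=5
Step 6: PC=5 exec 'ADD C, 6'. After: A=2 B=0 C=6 D=0 ZF=0 PC=6
Step 7: PC=6 exec 'MUL A, A'. After: A=4 B=0 C=6 D=0 ZF=0 PC=7
Step 8: PC=7 exec 'SUB A, C'. After: A=-2 B=0 C=6 D=0 ZF=0 PC=8
Step 9: PC=8 exec 'MOV C, -1'. After: A=-2 B=0 C=-1 D=0 ZF=0 PC=9
Step 10: PC=9 exec 'HALT'. After: A=-2 B=0 C=-1 D=0 ZF=0 PC=9 HALTED
Total instructions executed: 10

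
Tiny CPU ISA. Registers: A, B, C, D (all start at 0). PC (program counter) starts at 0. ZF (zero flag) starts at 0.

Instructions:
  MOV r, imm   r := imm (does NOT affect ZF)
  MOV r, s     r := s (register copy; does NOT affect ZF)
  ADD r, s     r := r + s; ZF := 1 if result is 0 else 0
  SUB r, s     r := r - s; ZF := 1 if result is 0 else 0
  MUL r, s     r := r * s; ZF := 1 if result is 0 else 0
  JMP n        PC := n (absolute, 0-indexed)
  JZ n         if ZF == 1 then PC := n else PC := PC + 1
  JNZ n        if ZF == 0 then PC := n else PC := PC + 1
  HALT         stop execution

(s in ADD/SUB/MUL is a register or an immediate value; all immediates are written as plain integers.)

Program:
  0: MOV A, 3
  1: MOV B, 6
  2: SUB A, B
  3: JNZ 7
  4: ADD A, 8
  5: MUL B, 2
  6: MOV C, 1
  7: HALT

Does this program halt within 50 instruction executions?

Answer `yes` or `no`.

Step 1: PC=0 exec 'MOV A, 3'. After: A=3 B=0 C=0 D=0 ZF=0 PC=1
Step 2: PC=1 exec 'MOV B, 6'. After: A=3 B=6 C=0 D=0 ZF=0 PC=2
Step 3: PC=2 exec 'SUB A, B'. After: A=-3 B=6 C=0 D=0 ZF=0 PC=3
Step 4: PC=3 exec 'JNZ 7'. After: A=-3 B=6 C=0 D=0 ZF=0 PC=7
Step 5: PC=7 exec 'HALT'. After: A=-3 B=6 C=0 D=0 ZF=0 PC=7 HALTED

Answer: yes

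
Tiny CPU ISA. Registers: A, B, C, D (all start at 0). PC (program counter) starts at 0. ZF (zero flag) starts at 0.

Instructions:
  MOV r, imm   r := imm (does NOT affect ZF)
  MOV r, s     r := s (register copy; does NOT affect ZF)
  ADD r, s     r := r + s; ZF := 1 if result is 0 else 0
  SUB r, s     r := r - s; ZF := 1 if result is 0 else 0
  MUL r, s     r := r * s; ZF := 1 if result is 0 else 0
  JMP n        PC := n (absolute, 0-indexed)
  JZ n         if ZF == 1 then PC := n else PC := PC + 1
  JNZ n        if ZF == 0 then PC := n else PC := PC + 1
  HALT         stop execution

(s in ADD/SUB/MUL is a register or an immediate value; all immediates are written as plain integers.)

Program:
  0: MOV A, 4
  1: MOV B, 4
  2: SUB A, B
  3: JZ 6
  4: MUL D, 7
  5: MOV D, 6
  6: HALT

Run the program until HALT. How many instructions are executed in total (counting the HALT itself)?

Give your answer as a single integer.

Step 1: PC=0 exec 'MOV A, 4'. After: A=4 B=0 C=0 D=0 ZF=0 PC=1
Step 2: PC=1 exec 'MOV B, 4'. After: A=4 B=4 C=0 D=0 ZF=0 PC=2
Step 3: PC=2 exec 'SUB A, B'. After: A=0 B=4 C=0 D=0 ZF=1 PC=3
Step 4: PC=3 exec 'JZ 6'. After: A=0 B=4 C=0 D=0 ZF=1 PC=6
Step 5: PC=6 exec 'HALT'. After: A=0 B=4 C=0 D=0 ZF=1 PC=6 HALTED
Total instructions executed: 5

Answer: 5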